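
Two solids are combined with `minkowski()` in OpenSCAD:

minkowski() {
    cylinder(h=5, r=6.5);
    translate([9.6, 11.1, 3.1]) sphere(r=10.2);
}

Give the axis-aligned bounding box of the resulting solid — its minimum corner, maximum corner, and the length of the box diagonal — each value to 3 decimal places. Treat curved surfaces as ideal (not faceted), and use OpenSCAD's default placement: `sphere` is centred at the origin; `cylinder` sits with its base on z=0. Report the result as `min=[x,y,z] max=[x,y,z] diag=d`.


A = translate([9.6, 11.1, 3.1]) sphere(r=10.2) → bbox [-0.6,0.9,-7.1] .. [19.8,21.3,13.3]
B = cylinder(h=5, r=6.5) → bbox [-6.5,-6.5,0] .. [6.5,6.5,5]
lo = A.lo+B.lo = [-0.6-6.5, 0.9-6.5, -7.1+0] = [-7.100,-5.600,-7.100]
hi = A.hi+B.hi = [19.8+6.5, 21.3+6.5, 13.3+5] = [26.300,27.800,18.300]
diag = √(33.4²+33.4²+25.4²) = √2876.28 = 53.631

min=[-7.100,-5.600,-7.100] max=[26.300,27.800,18.300] diag=53.631


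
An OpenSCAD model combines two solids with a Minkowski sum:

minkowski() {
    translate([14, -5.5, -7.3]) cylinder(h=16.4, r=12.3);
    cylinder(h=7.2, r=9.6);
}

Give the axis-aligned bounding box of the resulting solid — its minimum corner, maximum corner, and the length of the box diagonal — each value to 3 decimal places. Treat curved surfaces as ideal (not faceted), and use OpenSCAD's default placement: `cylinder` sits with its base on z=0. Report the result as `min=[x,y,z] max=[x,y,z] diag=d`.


min=[-7.900,-27.400,-7.300] max=[35.900,16.400,16.300] diag=66.286

A = translate([14, -5.5, -7.3]) cylinder(h=16.4, r=12.3) → bbox [1.7,-17.8,-7.3] .. [26.3,6.8,9.1]
B = cylinder(h=7.2, r=9.6) → bbox [-9.6,-9.6,0] .. [9.6,9.6,7.2]
lo = A.lo+B.lo = [1.7-9.6, -17.8-9.6, -7.3+0] = [-7.900,-27.400,-7.300]
hi = A.hi+B.hi = [26.3+9.6, 6.8+9.6, 9.1+7.2] = [35.900,16.400,16.300]
diag = √(43.8²+43.8²+23.6²) = √4393.84 = 66.286


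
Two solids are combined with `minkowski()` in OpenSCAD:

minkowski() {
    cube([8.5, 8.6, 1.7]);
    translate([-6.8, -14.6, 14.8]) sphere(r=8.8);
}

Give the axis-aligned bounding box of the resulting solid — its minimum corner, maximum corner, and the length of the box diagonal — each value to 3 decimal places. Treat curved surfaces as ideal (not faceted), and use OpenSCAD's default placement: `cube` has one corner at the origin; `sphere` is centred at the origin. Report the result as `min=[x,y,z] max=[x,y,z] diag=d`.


A = translate([-6.8, -14.6, 14.8]) sphere(r=8.8) → bbox [-15.6,-23.4,6] .. [2,-5.8,23.6]
B = cube([8.5, 8.6, 1.7]) → bbox [0,0,0] .. [8.5,8.6,1.7]
lo = A.lo+B.lo = [-15.6+0, -23.4+0, 6+0] = [-15.600,-23.400,6.000]
hi = A.hi+B.hi = [2+8.5, -5.8+8.6, 23.6+1.7] = [10.500,2.800,25.300]
diag = √(26.1²+26.2²+19.3²) = √1740.14 = 41.715

min=[-15.600,-23.400,6.000] max=[10.500,2.800,25.300] diag=41.715


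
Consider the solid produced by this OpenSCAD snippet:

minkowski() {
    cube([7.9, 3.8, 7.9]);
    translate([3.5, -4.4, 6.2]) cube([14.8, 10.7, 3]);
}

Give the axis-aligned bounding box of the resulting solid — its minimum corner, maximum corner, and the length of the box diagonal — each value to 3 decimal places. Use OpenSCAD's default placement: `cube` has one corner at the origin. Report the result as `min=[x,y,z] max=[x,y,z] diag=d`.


A = translate([3.5, -4.4, 6.2]) cube([14.8, 10.7, 3]) → bbox [3.5,-4.4,6.2] .. [18.3,6.3,9.2]
B = cube([7.9, 3.8, 7.9]) → bbox [0,0,0] .. [7.9,3.8,7.9]
lo = A.lo+B.lo = [3.5+0, -4.4+0, 6.2+0] = [3.500,-4.400,6.200]
hi = A.hi+B.hi = [18.3+7.9, 6.3+3.8, 9.2+7.9] = [26.200,10.100,17.100]
diag = √(22.7²+14.5²+10.9²) = √844.35 = 29.058

min=[3.500,-4.400,6.200] max=[26.200,10.100,17.100] diag=29.058


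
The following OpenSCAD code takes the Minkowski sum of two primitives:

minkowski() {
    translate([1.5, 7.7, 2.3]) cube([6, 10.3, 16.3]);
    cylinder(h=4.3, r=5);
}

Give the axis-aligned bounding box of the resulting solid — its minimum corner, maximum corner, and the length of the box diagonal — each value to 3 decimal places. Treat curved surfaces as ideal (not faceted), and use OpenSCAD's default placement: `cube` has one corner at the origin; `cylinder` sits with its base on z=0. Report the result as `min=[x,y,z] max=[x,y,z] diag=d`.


min=[-3.500,2.700,2.300] max=[12.500,23.000,22.900] diag=33.052

A = translate([1.5, 7.7, 2.3]) cube([6, 10.3, 16.3]) → bbox [1.5,7.7,2.3] .. [7.5,18,18.6]
B = cylinder(h=4.3, r=5) → bbox [-5,-5,0] .. [5,5,4.3]
lo = A.lo+B.lo = [1.5-5, 7.7-5, 2.3+0] = [-3.500,2.700,2.300]
hi = A.hi+B.hi = [7.5+5, 18+5, 18.6+4.3] = [12.500,23.000,22.900]
diag = √(16²+20.3²+20.6²) = √1092.45 = 33.052


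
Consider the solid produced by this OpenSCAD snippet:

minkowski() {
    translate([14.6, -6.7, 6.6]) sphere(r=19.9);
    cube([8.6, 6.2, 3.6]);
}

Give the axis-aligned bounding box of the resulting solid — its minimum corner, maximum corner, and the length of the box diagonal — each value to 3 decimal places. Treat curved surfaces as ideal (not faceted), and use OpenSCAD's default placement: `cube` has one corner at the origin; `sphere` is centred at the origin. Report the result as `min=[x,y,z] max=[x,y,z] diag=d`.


min=[-5.300,-26.600,-13.300] max=[43.100,19.400,30.100] diag=79.637

A = translate([14.6, -6.7, 6.6]) sphere(r=19.9) → bbox [-5.3,-26.6,-13.3] .. [34.5,13.2,26.5]
B = cube([8.6, 6.2, 3.6]) → bbox [0,0,0] .. [8.6,6.2,3.6]
lo = A.lo+B.lo = [-5.3+0, -26.6+0, -13.3+0] = [-5.300,-26.600,-13.300]
hi = A.hi+B.hi = [34.5+8.6, 13.2+6.2, 26.5+3.6] = [43.100,19.400,30.100]
diag = √(48.4²+46²+43.4²) = √6342.12 = 79.637


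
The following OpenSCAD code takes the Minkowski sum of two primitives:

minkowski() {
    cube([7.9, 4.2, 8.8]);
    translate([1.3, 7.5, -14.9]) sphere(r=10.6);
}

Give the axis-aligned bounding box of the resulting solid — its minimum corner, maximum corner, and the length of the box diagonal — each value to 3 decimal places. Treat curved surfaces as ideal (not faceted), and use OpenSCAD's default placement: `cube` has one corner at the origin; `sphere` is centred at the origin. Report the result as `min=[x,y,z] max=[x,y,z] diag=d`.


min=[-9.300,-3.100,-25.500] max=[19.800,22.300,4.500] diag=48.908

A = translate([1.3, 7.5, -14.9]) sphere(r=10.6) → bbox [-9.3,-3.1,-25.5] .. [11.9,18.1,-4.3]
B = cube([7.9, 4.2, 8.8]) → bbox [0,0,0] .. [7.9,4.2,8.8]
lo = A.lo+B.lo = [-9.3+0, -3.1+0, -25.5+0] = [-9.300,-3.100,-25.500]
hi = A.hi+B.hi = [11.9+7.9, 18.1+4.2, -4.3+8.8] = [19.800,22.300,4.500]
diag = √(29.1²+25.4²+30²) = √2391.97 = 48.908


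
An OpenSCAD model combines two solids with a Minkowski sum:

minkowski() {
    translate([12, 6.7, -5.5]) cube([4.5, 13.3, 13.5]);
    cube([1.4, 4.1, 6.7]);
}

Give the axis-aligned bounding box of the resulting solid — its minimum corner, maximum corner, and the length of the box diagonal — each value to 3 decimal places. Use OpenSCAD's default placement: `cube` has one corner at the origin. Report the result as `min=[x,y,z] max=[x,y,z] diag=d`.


min=[12.000,6.700,-5.500] max=[17.900,24.100,14.700] diag=27.306

A = translate([12, 6.7, -5.5]) cube([4.5, 13.3, 13.5]) → bbox [12,6.7,-5.5] .. [16.5,20,8]
B = cube([1.4, 4.1, 6.7]) → bbox [0,0,0] .. [1.4,4.1,6.7]
lo = A.lo+B.lo = [12+0, 6.7+0, -5.5+0] = [12.000,6.700,-5.500]
hi = A.hi+B.hi = [16.5+1.4, 20+4.1, 8+6.7] = [17.900,24.100,14.700]
diag = √(5.9²+17.4²+20.2²) = √745.61 = 27.306


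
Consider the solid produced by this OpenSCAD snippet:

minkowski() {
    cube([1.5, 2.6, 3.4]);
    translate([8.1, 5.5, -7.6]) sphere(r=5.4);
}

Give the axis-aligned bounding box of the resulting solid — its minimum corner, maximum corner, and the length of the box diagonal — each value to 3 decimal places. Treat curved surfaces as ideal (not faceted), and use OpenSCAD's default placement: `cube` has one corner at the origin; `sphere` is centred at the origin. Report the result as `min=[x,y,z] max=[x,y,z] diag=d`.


min=[2.700,0.100,-13.000] max=[15.000,13.500,1.200] diag=23.076

A = translate([8.1, 5.5, -7.6]) sphere(r=5.4) → bbox [2.7,0.1,-13] .. [13.5,10.9,-2.2]
B = cube([1.5, 2.6, 3.4]) → bbox [0,0,0] .. [1.5,2.6,3.4]
lo = A.lo+B.lo = [2.7+0, 0.1+0, -13+0] = [2.700,0.100,-13.000]
hi = A.hi+B.hi = [13.5+1.5, 10.9+2.6, -2.2+3.4] = [15.000,13.500,1.200]
diag = √(12.3²+13.4²+14.2²) = √532.49 = 23.076


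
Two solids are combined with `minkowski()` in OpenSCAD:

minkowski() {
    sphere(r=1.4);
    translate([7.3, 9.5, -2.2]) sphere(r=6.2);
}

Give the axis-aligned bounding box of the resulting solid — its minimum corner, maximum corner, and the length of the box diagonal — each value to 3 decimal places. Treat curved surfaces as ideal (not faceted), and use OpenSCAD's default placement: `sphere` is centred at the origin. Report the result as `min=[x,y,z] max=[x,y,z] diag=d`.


A = translate([7.3, 9.5, -2.2]) sphere(r=6.2) → bbox [1.1,3.3,-8.4] .. [13.5,15.7,4]
B = sphere(r=1.4) → bbox [-1.4,-1.4,-1.4] .. [1.4,1.4,1.4]
lo = A.lo+B.lo = [1.1-1.4, 3.3-1.4, -8.4-1.4] = [-0.300,1.900,-9.800]
hi = A.hi+B.hi = [13.5+1.4, 15.7+1.4, 4+1.4] = [14.900,17.100,5.400]
diag = √(15.2²+15.2²+15.2²) = √693.12 = 26.327

min=[-0.300,1.900,-9.800] max=[14.900,17.100,5.400] diag=26.327


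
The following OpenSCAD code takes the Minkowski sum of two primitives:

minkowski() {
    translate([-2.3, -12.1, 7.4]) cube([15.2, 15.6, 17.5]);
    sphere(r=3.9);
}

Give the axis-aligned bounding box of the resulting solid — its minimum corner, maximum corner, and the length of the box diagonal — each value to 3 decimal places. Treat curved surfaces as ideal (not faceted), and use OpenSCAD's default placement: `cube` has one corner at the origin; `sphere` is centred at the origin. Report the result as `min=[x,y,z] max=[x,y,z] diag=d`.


min=[-6.200,-16.000,3.500] max=[16.800,7.400,28.800] diag=41.432

A = translate([-2.3, -12.1, 7.4]) cube([15.2, 15.6, 17.5]) → bbox [-2.3,-12.1,7.4] .. [12.9,3.5,24.9]
B = sphere(r=3.9) → bbox [-3.9,-3.9,-3.9] .. [3.9,3.9,3.9]
lo = A.lo+B.lo = [-2.3-3.9, -12.1-3.9, 7.4-3.9] = [-6.200,-16.000,3.500]
hi = A.hi+B.hi = [12.9+3.9, 3.5+3.9, 24.9+3.9] = [16.800,7.400,28.800]
diag = √(23²+23.4²+25.3²) = √1716.65 = 41.432


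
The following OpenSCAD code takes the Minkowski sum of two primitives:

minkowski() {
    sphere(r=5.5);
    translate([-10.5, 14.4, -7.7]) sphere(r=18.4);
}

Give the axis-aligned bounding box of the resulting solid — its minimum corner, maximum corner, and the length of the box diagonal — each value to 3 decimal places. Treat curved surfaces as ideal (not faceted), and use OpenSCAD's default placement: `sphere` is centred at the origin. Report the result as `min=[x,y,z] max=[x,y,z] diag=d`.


min=[-34.400,-9.500,-31.600] max=[13.400,38.300,16.200] diag=82.792

A = translate([-10.5, 14.4, -7.7]) sphere(r=18.4) → bbox [-28.9,-4,-26.1] .. [7.9,32.8,10.7]
B = sphere(r=5.5) → bbox [-5.5,-5.5,-5.5] .. [5.5,5.5,5.5]
lo = A.lo+B.lo = [-28.9-5.5, -4-5.5, -26.1-5.5] = [-34.400,-9.500,-31.600]
hi = A.hi+B.hi = [7.9+5.5, 32.8+5.5, 10.7+5.5] = [13.400,38.300,16.200]
diag = √(47.8²+47.8²+47.8²) = √6854.52 = 82.792


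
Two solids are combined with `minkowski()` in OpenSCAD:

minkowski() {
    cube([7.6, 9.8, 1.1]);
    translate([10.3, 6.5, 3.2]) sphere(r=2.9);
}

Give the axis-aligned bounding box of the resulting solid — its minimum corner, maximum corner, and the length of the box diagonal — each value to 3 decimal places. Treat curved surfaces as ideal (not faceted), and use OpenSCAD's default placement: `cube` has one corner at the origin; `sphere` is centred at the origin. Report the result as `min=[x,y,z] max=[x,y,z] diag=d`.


A = translate([10.3, 6.5, 3.2]) sphere(r=2.9) → bbox [7.4,3.6,0.3] .. [13.2,9.4,6.1]
B = cube([7.6, 9.8, 1.1]) → bbox [0,0,0] .. [7.6,9.8,1.1]
lo = A.lo+B.lo = [7.4+0, 3.6+0, 0.3+0] = [7.400,3.600,0.300]
hi = A.hi+B.hi = [13.2+7.6, 9.4+9.8, 6.1+1.1] = [20.800,19.200,7.200]
diag = √(13.4²+15.6²+6.9²) = √470.53 = 21.692

min=[7.400,3.600,0.300] max=[20.800,19.200,7.200] diag=21.692


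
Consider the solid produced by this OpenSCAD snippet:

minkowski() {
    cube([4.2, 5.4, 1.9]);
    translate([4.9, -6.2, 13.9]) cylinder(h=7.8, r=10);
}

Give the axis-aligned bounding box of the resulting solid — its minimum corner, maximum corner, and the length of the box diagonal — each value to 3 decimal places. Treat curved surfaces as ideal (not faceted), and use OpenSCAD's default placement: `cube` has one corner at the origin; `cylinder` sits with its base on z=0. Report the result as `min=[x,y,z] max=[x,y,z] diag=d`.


A = translate([4.9, -6.2, 13.9]) cylinder(h=7.8, r=10) → bbox [-5.1,-16.2,13.9] .. [14.9,3.8,21.7]
B = cube([4.2, 5.4, 1.9]) → bbox [0,0,0] .. [4.2,5.4,1.9]
lo = A.lo+B.lo = [-5.1+0, -16.2+0, 13.9+0] = [-5.100,-16.200,13.900]
hi = A.hi+B.hi = [14.9+4.2, 3.8+5.4, 21.7+1.9] = [19.100,9.200,23.600]
diag = √(24.2²+25.4²+9.7²) = √1324.89 = 36.399

min=[-5.100,-16.200,13.900] max=[19.100,9.200,23.600] diag=36.399


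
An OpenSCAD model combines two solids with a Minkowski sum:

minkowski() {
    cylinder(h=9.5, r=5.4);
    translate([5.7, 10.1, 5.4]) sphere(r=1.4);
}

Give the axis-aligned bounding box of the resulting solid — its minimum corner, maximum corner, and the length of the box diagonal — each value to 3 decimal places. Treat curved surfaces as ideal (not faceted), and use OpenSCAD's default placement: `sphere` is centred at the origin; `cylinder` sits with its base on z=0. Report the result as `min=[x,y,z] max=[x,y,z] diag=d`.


min=[-1.100,3.300,4.000] max=[12.500,16.900,16.300] diag=22.830

A = translate([5.7, 10.1, 5.4]) sphere(r=1.4) → bbox [4.3,8.7,4] .. [7.1,11.5,6.8]
B = cylinder(h=9.5, r=5.4) → bbox [-5.4,-5.4,0] .. [5.4,5.4,9.5]
lo = A.lo+B.lo = [4.3-5.4, 8.7-5.4, 4+0] = [-1.100,3.300,4.000]
hi = A.hi+B.hi = [7.1+5.4, 11.5+5.4, 6.8+9.5] = [12.500,16.900,16.300]
diag = √(13.6²+13.6²+12.3²) = √521.21 = 22.830


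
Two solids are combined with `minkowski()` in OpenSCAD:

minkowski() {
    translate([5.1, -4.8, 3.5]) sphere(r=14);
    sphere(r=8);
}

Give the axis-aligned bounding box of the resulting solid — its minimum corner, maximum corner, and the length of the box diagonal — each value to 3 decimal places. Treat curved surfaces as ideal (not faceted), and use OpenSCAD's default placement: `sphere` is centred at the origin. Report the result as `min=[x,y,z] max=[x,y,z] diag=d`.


min=[-16.900,-26.800,-18.500] max=[27.100,17.200,25.500] diag=76.210

A = translate([5.1, -4.8, 3.5]) sphere(r=14) → bbox [-8.9,-18.8,-10.5] .. [19.1,9.2,17.5]
B = sphere(r=8) → bbox [-8,-8,-8] .. [8,8,8]
lo = A.lo+B.lo = [-8.9-8, -18.8-8, -10.5-8] = [-16.900,-26.800,-18.500]
hi = A.hi+B.hi = [19.1+8, 9.2+8, 17.5+8] = [27.100,17.200,25.500]
diag = √(44²+44²+44²) = √5808 = 76.210


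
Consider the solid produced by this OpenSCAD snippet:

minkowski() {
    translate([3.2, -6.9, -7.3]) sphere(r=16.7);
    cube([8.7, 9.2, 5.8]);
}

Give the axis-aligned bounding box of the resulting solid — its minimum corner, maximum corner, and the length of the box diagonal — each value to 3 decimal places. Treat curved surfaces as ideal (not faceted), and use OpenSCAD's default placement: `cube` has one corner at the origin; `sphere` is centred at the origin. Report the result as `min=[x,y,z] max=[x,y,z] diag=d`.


A = translate([3.2, -6.9, -7.3]) sphere(r=16.7) → bbox [-13.5,-23.6,-24] .. [19.9,9.8,9.4]
B = cube([8.7, 9.2, 5.8]) → bbox [0,0,0] .. [8.7,9.2,5.8]
lo = A.lo+B.lo = [-13.5+0, -23.6+0, -24+0] = [-13.500,-23.600,-24.000]
hi = A.hi+B.hi = [19.9+8.7, 9.8+9.2, 9.4+5.8] = [28.600,19.000,15.200]
diag = √(42.1²+42.6²+39.2²) = √5123.81 = 71.581

min=[-13.500,-23.600,-24.000] max=[28.600,19.000,15.200] diag=71.581


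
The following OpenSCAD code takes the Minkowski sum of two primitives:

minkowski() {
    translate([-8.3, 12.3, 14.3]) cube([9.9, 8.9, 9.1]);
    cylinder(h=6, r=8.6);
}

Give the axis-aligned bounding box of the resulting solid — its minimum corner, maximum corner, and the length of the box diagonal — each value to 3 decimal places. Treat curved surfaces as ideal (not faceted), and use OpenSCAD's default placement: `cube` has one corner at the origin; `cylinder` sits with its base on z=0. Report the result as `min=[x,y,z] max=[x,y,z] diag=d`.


A = translate([-8.3, 12.3, 14.3]) cube([9.9, 8.9, 9.1]) → bbox [-8.3,12.3,14.3] .. [1.6,21.2,23.4]
B = cylinder(h=6, r=8.6) → bbox [-8.6,-8.6,0] .. [8.6,8.6,6]
lo = A.lo+B.lo = [-8.3-8.6, 12.3-8.6, 14.3+0] = [-16.900,3.700,14.300]
hi = A.hi+B.hi = [1.6+8.6, 21.2+8.6, 23.4+6] = [10.200,29.800,29.400]
diag = √(27.1²+26.1²+15.1²) = √1643.63 = 40.542

min=[-16.900,3.700,14.300] max=[10.200,29.800,29.400] diag=40.542


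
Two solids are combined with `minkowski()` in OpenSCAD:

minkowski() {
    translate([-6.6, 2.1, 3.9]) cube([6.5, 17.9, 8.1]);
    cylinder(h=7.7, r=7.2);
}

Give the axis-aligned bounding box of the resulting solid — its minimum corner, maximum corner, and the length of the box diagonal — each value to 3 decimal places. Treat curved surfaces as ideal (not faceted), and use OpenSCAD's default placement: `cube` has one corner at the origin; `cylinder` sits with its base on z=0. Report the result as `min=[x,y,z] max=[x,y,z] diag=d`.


A = translate([-6.6, 2.1, 3.9]) cube([6.5, 17.9, 8.1]) → bbox [-6.6,2.1,3.9] .. [-0.1,20,12]
B = cylinder(h=7.7, r=7.2) → bbox [-7.2,-7.2,0] .. [7.2,7.2,7.7]
lo = A.lo+B.lo = [-6.6-7.2, 2.1-7.2, 3.9+0] = [-13.800,-5.100,3.900]
hi = A.hi+B.hi = [-0.1+7.2, 20+7.2, 12+7.7] = [7.100,27.200,19.700]
diag = √(20.9²+32.3²+15.8²) = √1729.74 = 41.590

min=[-13.800,-5.100,3.900] max=[7.100,27.200,19.700] diag=41.590


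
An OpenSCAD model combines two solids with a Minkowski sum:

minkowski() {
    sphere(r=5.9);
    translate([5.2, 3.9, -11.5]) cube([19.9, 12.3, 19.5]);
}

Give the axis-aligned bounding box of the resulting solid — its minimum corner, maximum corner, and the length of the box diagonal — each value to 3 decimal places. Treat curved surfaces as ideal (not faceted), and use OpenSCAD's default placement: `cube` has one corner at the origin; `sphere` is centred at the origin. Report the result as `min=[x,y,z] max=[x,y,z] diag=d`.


A = translate([5.2, 3.9, -11.5]) cube([19.9, 12.3, 19.5]) → bbox [5.2,3.9,-11.5] .. [25.1,16.2,8]
B = sphere(r=5.9) → bbox [-5.9,-5.9,-5.9] .. [5.9,5.9,5.9]
lo = A.lo+B.lo = [5.2-5.9, 3.9-5.9, -11.5-5.9] = [-0.700,-2.000,-17.400]
hi = A.hi+B.hi = [25.1+5.9, 16.2+5.9, 8+5.9] = [31.000,22.100,13.900]
diag = √(31.7²+24.1²+31.3²) = √2565.39 = 50.650

min=[-0.700,-2.000,-17.400] max=[31.000,22.100,13.900] diag=50.650


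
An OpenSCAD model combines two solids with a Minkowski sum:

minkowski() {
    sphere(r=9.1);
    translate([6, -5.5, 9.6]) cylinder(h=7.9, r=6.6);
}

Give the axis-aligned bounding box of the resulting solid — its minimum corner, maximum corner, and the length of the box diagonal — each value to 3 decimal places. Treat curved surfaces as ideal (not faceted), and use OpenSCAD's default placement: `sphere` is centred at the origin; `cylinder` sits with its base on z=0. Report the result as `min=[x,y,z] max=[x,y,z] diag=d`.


min=[-9.700,-21.200,0.500] max=[21.700,10.200,26.600] diag=51.509

A = translate([6, -5.5, 9.6]) cylinder(h=7.9, r=6.6) → bbox [-0.6,-12.1,9.6] .. [12.6,1.1,17.5]
B = sphere(r=9.1) → bbox [-9.1,-9.1,-9.1] .. [9.1,9.1,9.1]
lo = A.lo+B.lo = [-0.6-9.1, -12.1-9.1, 9.6-9.1] = [-9.700,-21.200,0.500]
hi = A.hi+B.hi = [12.6+9.1, 1.1+9.1, 17.5+9.1] = [21.700,10.200,26.600]
diag = √(31.4²+31.4²+26.1²) = √2653.13 = 51.509


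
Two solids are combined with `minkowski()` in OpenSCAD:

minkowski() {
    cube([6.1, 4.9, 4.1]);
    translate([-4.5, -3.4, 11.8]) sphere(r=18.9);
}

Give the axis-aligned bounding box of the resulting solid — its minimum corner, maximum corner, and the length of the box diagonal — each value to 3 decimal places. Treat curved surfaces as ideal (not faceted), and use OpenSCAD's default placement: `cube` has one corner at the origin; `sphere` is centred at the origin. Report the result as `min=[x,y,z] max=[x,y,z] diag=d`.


A = translate([-4.5, -3.4, 11.8]) sphere(r=18.9) → bbox [-23.4,-22.3,-7.1] .. [14.4,15.5,30.7]
B = cube([6.1, 4.9, 4.1]) → bbox [0,0,0] .. [6.1,4.9,4.1]
lo = A.lo+B.lo = [-23.4+0, -22.3+0, -7.1+0] = [-23.400,-22.300,-7.100]
hi = A.hi+B.hi = [14.4+6.1, 15.5+4.9, 30.7+4.1] = [20.500,20.400,34.800]
diag = √(43.9²+42.7²+41.9²) = √5506.11 = 74.203

min=[-23.400,-22.300,-7.100] max=[20.500,20.400,34.800] diag=74.203


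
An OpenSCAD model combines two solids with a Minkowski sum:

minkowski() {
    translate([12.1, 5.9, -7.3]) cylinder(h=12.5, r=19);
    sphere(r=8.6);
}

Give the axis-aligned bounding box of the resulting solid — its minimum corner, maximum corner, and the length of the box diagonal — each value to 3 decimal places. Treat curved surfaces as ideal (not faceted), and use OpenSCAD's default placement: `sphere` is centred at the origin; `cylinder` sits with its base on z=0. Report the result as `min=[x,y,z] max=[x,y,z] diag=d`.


min=[-15.500,-21.700,-15.900] max=[39.700,33.500,13.800] diag=83.523

A = translate([12.1, 5.9, -7.3]) cylinder(h=12.5, r=19) → bbox [-6.9,-13.1,-7.3] .. [31.1,24.9,5.2]
B = sphere(r=8.6) → bbox [-8.6,-8.6,-8.6] .. [8.6,8.6,8.6]
lo = A.lo+B.lo = [-6.9-8.6, -13.1-8.6, -7.3-8.6] = [-15.500,-21.700,-15.900]
hi = A.hi+B.hi = [31.1+8.6, 24.9+8.6, 5.2+8.6] = [39.700,33.500,13.800]
diag = √(55.2²+55.2²+29.7²) = √6976.17 = 83.523


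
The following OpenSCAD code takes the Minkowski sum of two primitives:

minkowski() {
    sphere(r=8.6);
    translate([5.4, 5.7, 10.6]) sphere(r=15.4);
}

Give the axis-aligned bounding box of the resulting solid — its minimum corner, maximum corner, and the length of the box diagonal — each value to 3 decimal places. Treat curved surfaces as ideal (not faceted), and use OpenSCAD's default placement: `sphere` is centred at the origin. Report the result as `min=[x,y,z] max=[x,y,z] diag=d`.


min=[-18.600,-18.300,-13.400] max=[29.400,29.700,34.600] diag=83.138

A = translate([5.4, 5.7, 10.6]) sphere(r=15.4) → bbox [-10,-9.7,-4.8] .. [20.8,21.1,26]
B = sphere(r=8.6) → bbox [-8.6,-8.6,-8.6] .. [8.6,8.6,8.6]
lo = A.lo+B.lo = [-10-8.6, -9.7-8.6, -4.8-8.6] = [-18.600,-18.300,-13.400]
hi = A.hi+B.hi = [20.8+8.6, 21.1+8.6, 26+8.6] = [29.400,29.700,34.600]
diag = √(48²+48²+48²) = √6912 = 83.138


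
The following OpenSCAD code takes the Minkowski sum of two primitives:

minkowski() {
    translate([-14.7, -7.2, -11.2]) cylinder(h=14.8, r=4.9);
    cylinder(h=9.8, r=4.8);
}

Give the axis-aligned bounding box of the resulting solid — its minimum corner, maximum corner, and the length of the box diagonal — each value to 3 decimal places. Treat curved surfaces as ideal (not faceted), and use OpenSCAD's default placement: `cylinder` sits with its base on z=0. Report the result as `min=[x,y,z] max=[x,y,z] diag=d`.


A = translate([-14.7, -7.2, -11.2]) cylinder(h=14.8, r=4.9) → bbox [-19.6,-12.1,-11.2] .. [-9.8,-2.3,3.6]
B = cylinder(h=9.8, r=4.8) → bbox [-4.8,-4.8,0] .. [4.8,4.8,9.8]
lo = A.lo+B.lo = [-19.6-4.8, -12.1-4.8, -11.2+0] = [-24.400,-16.900,-11.200]
hi = A.hi+B.hi = [-9.8+4.8, -2.3+4.8, 3.6+9.8] = [-5.000,2.500,13.400]
diag = √(19.4²+19.4²+24.6²) = √1357.88 = 36.849

min=[-24.400,-16.900,-11.200] max=[-5.000,2.500,13.400] diag=36.849


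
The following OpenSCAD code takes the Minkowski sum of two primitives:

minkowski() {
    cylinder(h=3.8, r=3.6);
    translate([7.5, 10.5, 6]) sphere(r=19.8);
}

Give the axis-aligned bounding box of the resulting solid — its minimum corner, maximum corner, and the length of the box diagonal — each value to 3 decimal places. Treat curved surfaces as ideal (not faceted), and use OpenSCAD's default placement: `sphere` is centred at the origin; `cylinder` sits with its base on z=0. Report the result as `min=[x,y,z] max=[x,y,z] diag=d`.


min=[-15.900,-12.900,-13.800] max=[30.900,33.900,29.600] diag=79.146

A = translate([7.5, 10.5, 6]) sphere(r=19.8) → bbox [-12.3,-9.3,-13.8] .. [27.3,30.3,25.8]
B = cylinder(h=3.8, r=3.6) → bbox [-3.6,-3.6,0] .. [3.6,3.6,3.8]
lo = A.lo+B.lo = [-12.3-3.6, -9.3-3.6, -13.8+0] = [-15.900,-12.900,-13.800]
hi = A.hi+B.hi = [27.3+3.6, 30.3+3.6, 25.8+3.8] = [30.900,33.900,29.600]
diag = √(46.8²+46.8²+43.4²) = √6264.04 = 79.146


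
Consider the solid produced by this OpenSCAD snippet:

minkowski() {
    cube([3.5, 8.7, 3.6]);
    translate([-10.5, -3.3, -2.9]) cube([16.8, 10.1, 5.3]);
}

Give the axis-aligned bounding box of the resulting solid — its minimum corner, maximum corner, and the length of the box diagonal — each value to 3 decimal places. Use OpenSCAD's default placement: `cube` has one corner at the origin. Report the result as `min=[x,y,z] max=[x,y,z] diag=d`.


min=[-10.500,-3.300,-2.900] max=[9.800,15.500,6.000] diag=29.064

A = translate([-10.5, -3.3, -2.9]) cube([16.8, 10.1, 5.3]) → bbox [-10.5,-3.3,-2.9] .. [6.3,6.8,2.4]
B = cube([3.5, 8.7, 3.6]) → bbox [0,0,0] .. [3.5,8.7,3.6]
lo = A.lo+B.lo = [-10.5+0, -3.3+0, -2.9+0] = [-10.500,-3.300,-2.900]
hi = A.hi+B.hi = [6.3+3.5, 6.8+8.7, 2.4+3.6] = [9.800,15.500,6.000]
diag = √(20.3²+18.8²+8.9²) = √844.74 = 29.064


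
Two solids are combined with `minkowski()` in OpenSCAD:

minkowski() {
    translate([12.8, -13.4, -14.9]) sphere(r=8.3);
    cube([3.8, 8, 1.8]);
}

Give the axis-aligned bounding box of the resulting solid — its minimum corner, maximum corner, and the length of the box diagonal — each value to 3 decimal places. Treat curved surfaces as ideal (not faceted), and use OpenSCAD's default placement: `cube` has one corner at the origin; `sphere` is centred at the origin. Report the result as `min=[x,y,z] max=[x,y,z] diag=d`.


min=[4.500,-21.700,-23.200] max=[24.900,2.900,-4.800] diag=36.877

A = translate([12.8, -13.4, -14.9]) sphere(r=8.3) → bbox [4.5,-21.7,-23.2] .. [21.1,-5.1,-6.6]
B = cube([3.8, 8, 1.8]) → bbox [0,0,0] .. [3.8,8,1.8]
lo = A.lo+B.lo = [4.5+0, -21.7+0, -23.2+0] = [4.500,-21.700,-23.200]
hi = A.hi+B.hi = [21.1+3.8, -5.1+8, -6.6+1.8] = [24.900,2.900,-4.800]
diag = √(20.4²+24.6²+18.4²) = √1359.88 = 36.877


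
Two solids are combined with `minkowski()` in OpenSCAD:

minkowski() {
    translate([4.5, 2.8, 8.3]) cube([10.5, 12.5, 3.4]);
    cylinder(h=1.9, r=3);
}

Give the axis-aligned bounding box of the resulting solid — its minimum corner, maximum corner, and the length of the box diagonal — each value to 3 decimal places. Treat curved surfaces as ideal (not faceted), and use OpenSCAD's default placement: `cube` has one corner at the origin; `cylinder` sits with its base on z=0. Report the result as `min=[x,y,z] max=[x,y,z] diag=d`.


min=[1.500,-0.200,8.300] max=[18.000,18.300,13.600] diag=25.349

A = translate([4.5, 2.8, 8.3]) cube([10.5, 12.5, 3.4]) → bbox [4.5,2.8,8.3] .. [15,15.3,11.7]
B = cylinder(h=1.9, r=3) → bbox [-3,-3,0] .. [3,3,1.9]
lo = A.lo+B.lo = [4.5-3, 2.8-3, 8.3+0] = [1.500,-0.200,8.300]
hi = A.hi+B.hi = [15+3, 15.3+3, 11.7+1.9] = [18.000,18.300,13.600]
diag = √(16.5²+18.5²+5.3²) = √642.59 = 25.349


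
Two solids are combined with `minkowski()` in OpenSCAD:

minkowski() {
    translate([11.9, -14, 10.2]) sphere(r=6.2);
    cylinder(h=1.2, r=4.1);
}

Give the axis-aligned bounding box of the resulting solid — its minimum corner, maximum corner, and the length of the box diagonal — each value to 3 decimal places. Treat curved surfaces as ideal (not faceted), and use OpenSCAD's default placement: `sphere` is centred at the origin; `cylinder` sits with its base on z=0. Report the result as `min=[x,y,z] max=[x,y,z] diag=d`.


A = translate([11.9, -14, 10.2]) sphere(r=6.2) → bbox [5.7,-20.2,4] .. [18.1,-7.8,16.4]
B = cylinder(h=1.2, r=4.1) → bbox [-4.1,-4.1,0] .. [4.1,4.1,1.2]
lo = A.lo+B.lo = [5.7-4.1, -20.2-4.1, 4+0] = [1.600,-24.300,4.000]
hi = A.hi+B.hi = [18.1+4.1, -7.8+4.1, 16.4+1.2] = [22.200,-3.700,17.600]
diag = √(20.6²+20.6²+13.6²) = √1033.68 = 32.151

min=[1.600,-24.300,4.000] max=[22.200,-3.700,17.600] diag=32.151


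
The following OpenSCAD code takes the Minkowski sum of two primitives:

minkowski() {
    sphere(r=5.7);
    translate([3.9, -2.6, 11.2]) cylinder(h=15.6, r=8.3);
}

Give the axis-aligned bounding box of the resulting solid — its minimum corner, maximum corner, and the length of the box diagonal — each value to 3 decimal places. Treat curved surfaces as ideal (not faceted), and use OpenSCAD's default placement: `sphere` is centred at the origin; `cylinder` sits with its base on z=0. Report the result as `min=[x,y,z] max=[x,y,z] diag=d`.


min=[-10.100,-16.600,5.500] max=[17.900,11.400,32.500] diag=47.927

A = translate([3.9, -2.6, 11.2]) cylinder(h=15.6, r=8.3) → bbox [-4.4,-10.9,11.2] .. [12.2,5.7,26.8]
B = sphere(r=5.7) → bbox [-5.7,-5.7,-5.7] .. [5.7,5.7,5.7]
lo = A.lo+B.lo = [-4.4-5.7, -10.9-5.7, 11.2-5.7] = [-10.100,-16.600,5.500]
hi = A.hi+B.hi = [12.2+5.7, 5.7+5.7, 26.8+5.7] = [17.900,11.400,32.500]
diag = √(28²+28²+27²) = √2297 = 47.927


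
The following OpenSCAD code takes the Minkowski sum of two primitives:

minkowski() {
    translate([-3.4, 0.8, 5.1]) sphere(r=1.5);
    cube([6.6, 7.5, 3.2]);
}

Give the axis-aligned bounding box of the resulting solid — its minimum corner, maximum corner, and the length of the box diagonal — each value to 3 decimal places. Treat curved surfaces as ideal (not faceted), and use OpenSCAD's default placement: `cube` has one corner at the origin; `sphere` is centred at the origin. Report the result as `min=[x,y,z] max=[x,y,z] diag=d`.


A = translate([-3.4, 0.8, 5.1]) sphere(r=1.5) → bbox [-4.9,-0.7,3.6] .. [-1.9,2.3,6.6]
B = cube([6.6, 7.5, 3.2]) → bbox [0,0,0] .. [6.6,7.5,3.2]
lo = A.lo+B.lo = [-4.9+0, -0.7+0, 3.6+0] = [-4.900,-0.700,3.600]
hi = A.hi+B.hi = [-1.9+6.6, 2.3+7.5, 6.6+3.2] = [4.700,9.800,9.800]
diag = √(9.6²+10.5²+6.2²) = √240.85 = 15.519

min=[-4.900,-0.700,3.600] max=[4.700,9.800,9.800] diag=15.519


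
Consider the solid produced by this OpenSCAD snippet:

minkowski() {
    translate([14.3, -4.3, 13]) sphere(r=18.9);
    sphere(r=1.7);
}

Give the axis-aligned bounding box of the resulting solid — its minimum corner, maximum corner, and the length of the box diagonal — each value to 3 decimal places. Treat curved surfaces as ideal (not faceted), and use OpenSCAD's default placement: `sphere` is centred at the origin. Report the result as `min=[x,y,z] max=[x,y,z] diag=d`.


min=[-6.300,-24.900,-7.600] max=[34.900,16.300,33.600] diag=71.360

A = translate([14.3, -4.3, 13]) sphere(r=18.9) → bbox [-4.6,-23.2,-5.9] .. [33.2,14.6,31.9]
B = sphere(r=1.7) → bbox [-1.7,-1.7,-1.7] .. [1.7,1.7,1.7]
lo = A.lo+B.lo = [-4.6-1.7, -23.2-1.7, -5.9-1.7] = [-6.300,-24.900,-7.600]
hi = A.hi+B.hi = [33.2+1.7, 14.6+1.7, 31.9+1.7] = [34.900,16.300,33.600]
diag = √(41.2²+41.2²+41.2²) = √5092.32 = 71.360


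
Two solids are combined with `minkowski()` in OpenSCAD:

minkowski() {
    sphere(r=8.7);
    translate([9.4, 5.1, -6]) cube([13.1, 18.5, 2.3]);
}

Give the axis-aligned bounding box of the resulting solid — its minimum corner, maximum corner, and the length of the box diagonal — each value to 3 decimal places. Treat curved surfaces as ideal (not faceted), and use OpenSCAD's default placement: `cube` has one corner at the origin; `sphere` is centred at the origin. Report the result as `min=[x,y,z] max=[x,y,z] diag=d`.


A = translate([9.4, 5.1, -6]) cube([13.1, 18.5, 2.3]) → bbox [9.4,5.1,-6] .. [22.5,23.6,-3.7]
B = sphere(r=8.7) → bbox [-8.7,-8.7,-8.7] .. [8.7,8.7,8.7]
lo = A.lo+B.lo = [9.4-8.7, 5.1-8.7, -6-8.7] = [0.700,-3.600,-14.700]
hi = A.hi+B.hi = [22.5+8.7, 23.6+8.7, -3.7+8.7] = [31.200,32.300,5.000]
diag = √(30.5²+35.9²+19.7²) = √2607.15 = 51.060

min=[0.700,-3.600,-14.700] max=[31.200,32.300,5.000] diag=51.060


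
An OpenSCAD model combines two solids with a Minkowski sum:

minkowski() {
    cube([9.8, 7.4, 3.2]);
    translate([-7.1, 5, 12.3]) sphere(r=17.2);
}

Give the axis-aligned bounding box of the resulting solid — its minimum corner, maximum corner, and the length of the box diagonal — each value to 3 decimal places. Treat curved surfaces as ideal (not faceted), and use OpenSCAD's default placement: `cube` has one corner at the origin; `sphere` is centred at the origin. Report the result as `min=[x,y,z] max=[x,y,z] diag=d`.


min=[-24.300,-12.200,-4.900] max=[19.900,29.600,32.700] diag=71.517

A = translate([-7.1, 5, 12.3]) sphere(r=17.2) → bbox [-24.3,-12.2,-4.9] .. [10.1,22.2,29.5]
B = cube([9.8, 7.4, 3.2]) → bbox [0,0,0] .. [9.8,7.4,3.2]
lo = A.lo+B.lo = [-24.3+0, -12.2+0, -4.9+0] = [-24.300,-12.200,-4.900]
hi = A.hi+B.hi = [10.1+9.8, 22.2+7.4, 29.5+3.2] = [19.900,29.600,32.700]
diag = √(44.2²+41.8²+37.6²) = √5114.64 = 71.517


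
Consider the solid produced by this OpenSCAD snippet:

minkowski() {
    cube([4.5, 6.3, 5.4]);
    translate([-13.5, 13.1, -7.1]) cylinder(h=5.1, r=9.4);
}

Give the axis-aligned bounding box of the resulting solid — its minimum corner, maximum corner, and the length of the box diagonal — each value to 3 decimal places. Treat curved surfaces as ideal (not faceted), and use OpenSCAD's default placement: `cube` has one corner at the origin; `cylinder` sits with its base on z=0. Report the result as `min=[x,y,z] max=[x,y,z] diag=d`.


min=[-22.900,3.700,-7.100] max=[0.400,28.800,3.400] diag=35.821

A = translate([-13.5, 13.1, -7.1]) cylinder(h=5.1, r=9.4) → bbox [-22.9,3.7,-7.1] .. [-4.1,22.5,-2]
B = cube([4.5, 6.3, 5.4]) → bbox [0,0,0] .. [4.5,6.3,5.4]
lo = A.lo+B.lo = [-22.9+0, 3.7+0, -7.1+0] = [-22.900,3.700,-7.100]
hi = A.hi+B.hi = [-4.1+4.5, 22.5+6.3, -2+5.4] = [0.400,28.800,3.400]
diag = √(23.3²+25.1²+10.5²) = √1283.15 = 35.821


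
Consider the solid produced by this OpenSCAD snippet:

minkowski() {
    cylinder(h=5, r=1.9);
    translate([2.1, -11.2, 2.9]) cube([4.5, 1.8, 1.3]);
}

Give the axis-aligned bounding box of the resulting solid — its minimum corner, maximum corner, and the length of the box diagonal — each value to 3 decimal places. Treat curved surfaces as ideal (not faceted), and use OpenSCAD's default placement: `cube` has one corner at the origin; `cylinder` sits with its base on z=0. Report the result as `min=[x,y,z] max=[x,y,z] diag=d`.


min=[0.200,-13.100,2.900] max=[8.500,-7.500,9.200] diag=11.830

A = translate([2.1, -11.2, 2.9]) cube([4.5, 1.8, 1.3]) → bbox [2.1,-11.2,2.9] .. [6.6,-9.4,4.2]
B = cylinder(h=5, r=1.9) → bbox [-1.9,-1.9,0] .. [1.9,1.9,5]
lo = A.lo+B.lo = [2.1-1.9, -11.2-1.9, 2.9+0] = [0.200,-13.100,2.900]
hi = A.hi+B.hi = [6.6+1.9, -9.4+1.9, 4.2+5] = [8.500,-7.500,9.200]
diag = √(8.3²+5.6²+6.3²) = √139.94 = 11.830


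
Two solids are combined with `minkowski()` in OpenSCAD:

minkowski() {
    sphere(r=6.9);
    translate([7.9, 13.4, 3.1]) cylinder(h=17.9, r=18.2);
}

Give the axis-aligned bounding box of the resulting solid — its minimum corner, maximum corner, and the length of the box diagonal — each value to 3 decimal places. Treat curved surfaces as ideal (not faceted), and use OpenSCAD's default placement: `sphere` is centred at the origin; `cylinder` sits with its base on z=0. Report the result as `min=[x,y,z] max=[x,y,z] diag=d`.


min=[-17.200,-11.700,-3.800] max=[33.000,38.500,27.900] diag=77.749

A = translate([7.9, 13.4, 3.1]) cylinder(h=17.9, r=18.2) → bbox [-10.3,-4.8,3.1] .. [26.1,31.6,21]
B = sphere(r=6.9) → bbox [-6.9,-6.9,-6.9] .. [6.9,6.9,6.9]
lo = A.lo+B.lo = [-10.3-6.9, -4.8-6.9, 3.1-6.9] = [-17.200,-11.700,-3.800]
hi = A.hi+B.hi = [26.1+6.9, 31.6+6.9, 21+6.9] = [33.000,38.500,27.900]
diag = √(50.2²+50.2²+31.7²) = √6044.97 = 77.749


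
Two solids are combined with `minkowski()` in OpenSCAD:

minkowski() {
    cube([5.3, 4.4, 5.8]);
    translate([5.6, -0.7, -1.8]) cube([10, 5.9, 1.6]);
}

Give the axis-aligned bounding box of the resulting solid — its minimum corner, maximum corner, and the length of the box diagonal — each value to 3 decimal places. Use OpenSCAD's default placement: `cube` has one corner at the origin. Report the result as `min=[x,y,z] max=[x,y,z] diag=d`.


A = translate([5.6, -0.7, -1.8]) cube([10, 5.9, 1.6]) → bbox [5.6,-0.7,-1.8] .. [15.6,5.2,-0.2]
B = cube([5.3, 4.4, 5.8]) → bbox [0,0,0] .. [5.3,4.4,5.8]
lo = A.lo+B.lo = [5.6+0, -0.7+0, -1.8+0] = [5.600,-0.700,-1.800]
hi = A.hi+B.hi = [15.6+5.3, 5.2+4.4, -0.2+5.8] = [20.900,9.600,5.600]
diag = √(15.3²+10.3²+7.4²) = √394.94 = 19.873

min=[5.600,-0.700,-1.800] max=[20.900,9.600,5.600] diag=19.873


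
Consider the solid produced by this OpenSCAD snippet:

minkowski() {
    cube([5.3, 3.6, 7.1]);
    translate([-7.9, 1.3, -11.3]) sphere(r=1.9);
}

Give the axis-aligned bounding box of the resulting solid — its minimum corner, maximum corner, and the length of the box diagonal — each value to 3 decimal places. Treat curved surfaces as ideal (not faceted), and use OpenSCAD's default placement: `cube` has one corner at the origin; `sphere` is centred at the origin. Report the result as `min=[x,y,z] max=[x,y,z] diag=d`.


min=[-9.800,-0.600,-13.200] max=[-0.700,6.800,-2.300] diag=16.012

A = translate([-7.9, 1.3, -11.3]) sphere(r=1.9) → bbox [-9.8,-0.6,-13.2] .. [-6,3.2,-9.4]
B = cube([5.3, 3.6, 7.1]) → bbox [0,0,0] .. [5.3,3.6,7.1]
lo = A.lo+B.lo = [-9.8+0, -0.6+0, -13.2+0] = [-9.800,-0.600,-13.200]
hi = A.hi+B.hi = [-6+5.3, 3.2+3.6, -9.4+7.1] = [-0.700,6.800,-2.300]
diag = √(9.1²+7.4²+10.9²) = √256.38 = 16.012


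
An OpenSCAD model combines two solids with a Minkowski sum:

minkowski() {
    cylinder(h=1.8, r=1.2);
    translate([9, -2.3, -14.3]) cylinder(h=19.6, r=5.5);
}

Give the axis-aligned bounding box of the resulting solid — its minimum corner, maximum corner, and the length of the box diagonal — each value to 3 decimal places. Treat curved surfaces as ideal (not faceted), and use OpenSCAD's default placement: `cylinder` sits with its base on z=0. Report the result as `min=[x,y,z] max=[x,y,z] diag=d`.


A = translate([9, -2.3, -14.3]) cylinder(h=19.6, r=5.5) → bbox [3.5,-7.8,-14.3] .. [14.5,3.2,5.3]
B = cylinder(h=1.8, r=1.2) → bbox [-1.2,-1.2,0] .. [1.2,1.2,1.8]
lo = A.lo+B.lo = [3.5-1.2, -7.8-1.2, -14.3+0] = [2.300,-9.000,-14.300]
hi = A.hi+B.hi = [14.5+1.2, 3.2+1.2, 5.3+1.8] = [15.700,4.400,7.100]
diag = √(13.4²+13.4²+21.4²) = √817.08 = 28.585

min=[2.300,-9.000,-14.300] max=[15.700,4.400,7.100] diag=28.585


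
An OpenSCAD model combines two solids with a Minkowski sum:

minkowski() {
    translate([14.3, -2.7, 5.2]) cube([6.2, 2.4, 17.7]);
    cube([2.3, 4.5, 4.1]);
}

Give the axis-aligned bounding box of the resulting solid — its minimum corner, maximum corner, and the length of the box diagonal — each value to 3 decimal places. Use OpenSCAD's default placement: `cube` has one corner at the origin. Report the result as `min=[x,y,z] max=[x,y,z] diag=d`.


A = translate([14.3, -2.7, 5.2]) cube([6.2, 2.4, 17.7]) → bbox [14.3,-2.7,5.2] .. [20.5,-0.3,22.9]
B = cube([2.3, 4.5, 4.1]) → bbox [0,0,0] .. [2.3,4.5,4.1]
lo = A.lo+B.lo = [14.3+0, -2.7+0, 5.2+0] = [14.300,-2.700,5.200]
hi = A.hi+B.hi = [20.5+2.3, -0.3+4.5, 22.9+4.1] = [22.800,4.200,27.000]
diag = √(8.5²+6.9²+21.8²) = √595.1 = 24.395

min=[14.300,-2.700,5.200] max=[22.800,4.200,27.000] diag=24.395


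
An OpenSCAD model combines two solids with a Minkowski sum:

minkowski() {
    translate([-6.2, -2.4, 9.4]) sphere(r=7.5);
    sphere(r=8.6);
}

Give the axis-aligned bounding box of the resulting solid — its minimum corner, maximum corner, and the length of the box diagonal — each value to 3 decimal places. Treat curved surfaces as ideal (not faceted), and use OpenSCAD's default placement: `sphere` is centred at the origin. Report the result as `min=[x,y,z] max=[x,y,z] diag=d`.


min=[-22.300,-18.500,-6.700] max=[9.900,13.700,25.500] diag=55.772

A = translate([-6.2, -2.4, 9.4]) sphere(r=7.5) → bbox [-13.7,-9.9,1.9] .. [1.3,5.1,16.9]
B = sphere(r=8.6) → bbox [-8.6,-8.6,-8.6] .. [8.6,8.6,8.6]
lo = A.lo+B.lo = [-13.7-8.6, -9.9-8.6, 1.9-8.6] = [-22.300,-18.500,-6.700]
hi = A.hi+B.hi = [1.3+8.6, 5.1+8.6, 16.9+8.6] = [9.900,13.700,25.500]
diag = √(32.2²+32.2²+32.2²) = √3110.52 = 55.772
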